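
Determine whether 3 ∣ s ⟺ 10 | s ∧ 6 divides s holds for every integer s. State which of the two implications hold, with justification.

[⇒] This fails: take s = 3. Certainly 3 ∣ 3, but 10 ∤ 3.

[⇐] Suppose 10 ∣ s and 6 ∣ s. Any common multiple of 10 and 6 is a multiple of their lcm; here lcm(10, 6) = 10·6/gcd(10, 6) = 60/2 = 30, so 30 ∣ s. Since 3 ∣ 30, it follows that 3 ∣ s.

Not equivalent: only (⇐) holds.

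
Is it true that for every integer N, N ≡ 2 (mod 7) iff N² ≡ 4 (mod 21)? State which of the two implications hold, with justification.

Neither implication holds.

Forward direction. This fails: take N = 9. Then 9 ≡ 2 (mod 7), but 9² = 81 ≡ 18 (mod 21), not 4.

Converse. This fails: take N = 5. Then 5² = 25 ≡ 4 (mod 21), yet 5 ≡ 5 (mod 7), not 2.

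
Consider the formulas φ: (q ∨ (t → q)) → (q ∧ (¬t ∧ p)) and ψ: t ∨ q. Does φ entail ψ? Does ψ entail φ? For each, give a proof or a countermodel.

Only the forward implication holds.

[⇐] This fails. Under t = F, q = T, p = F, the left side is false but the right side is true.

[⇒] Assume the antecedent. If t is true, t ∨ q reduces to true regardless of the other variables. If t is false, the antecedent forces (t = F, q = T, p = T), and t ∨ q holds there. Either way t ∨ q holds.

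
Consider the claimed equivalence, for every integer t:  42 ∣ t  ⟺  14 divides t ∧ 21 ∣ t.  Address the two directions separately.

(⇒) If 42 ∣ t, write t = 42q. Since 42 = 3·14, t = 14·(3q), so 14 ∣ t; and since 42 = 2·21, t = 21·(2q), so 21 ∣ t.

(⇐) Suppose 14 ∣ t and 21 ∣ t. Any common multiple of 14 and 21 is a multiple of their lcm; here lcm(14, 21) = 14·21/gcd(14, 21) = 294/7 = 42, so 42 ∣ t.

Both directions hold.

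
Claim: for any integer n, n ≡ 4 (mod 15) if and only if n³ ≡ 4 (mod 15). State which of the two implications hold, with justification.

(←) Suppose n³ ≡ 4 (mod 15). The only residue r in {0, …, 14} with r³ ≡ 4 (mod 15) is r = 4, so n ≡ 4 (mod 15).

(→) Suppose n ≡ 4 (mod 15). Write n = 15j + 4. Then (15j + 4)³ = 3375j³ + 2700j² + 720j + 64 = 15(225j³ + 180j² + 48j + 4) + 4, so n³ ≡ 4 (mod 15).

Both implications hold.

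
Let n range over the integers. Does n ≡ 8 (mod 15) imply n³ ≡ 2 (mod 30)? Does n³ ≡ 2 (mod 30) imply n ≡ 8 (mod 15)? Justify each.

Only the converse holds.

(⇒) This fails: take n = 23. Then 23 ≡ 8 (mod 15), but 23³ = 12167 ≡ 17 (mod 30), not 2.

(⇐) Conversely, the residues r modulo 30 with r³ ≡ 2 (mod 30) are exactly {8}, and each is ≡ 8 (mod 15).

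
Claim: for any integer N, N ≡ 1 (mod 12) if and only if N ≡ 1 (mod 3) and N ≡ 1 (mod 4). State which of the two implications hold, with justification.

The biconditional holds.

[⇒] Suppose N ≡ 1 (mod 12); write N = 12j + 1. Since 3 ∣ 12, reducing mod 3 gives N ≡ 1 (mod 3); since 4 ∣ 12, reducing mod 4 gives N ≡ 1 (mod 4).

[⇐] Conversely, if N ≡ 1 (mod 3) and N ≡ 1 (mod 4), then by the Chinese remainder theorem N ≡ 1 (mod 12). This is exactly N ≡ 1 (mod 12).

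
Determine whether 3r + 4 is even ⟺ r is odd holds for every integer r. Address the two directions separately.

(⇒) fails and (⇐) fails.

(⇒) This fails: r = 0 gives 3r + 4 = 4, which is even, but 0 is even, not odd.

(⇐) This also fails: r = 7 is odd, but 3r + 4 = 25 is odd, not even.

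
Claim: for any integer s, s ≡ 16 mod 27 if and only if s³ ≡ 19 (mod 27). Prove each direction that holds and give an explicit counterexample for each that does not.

The forward direction holds; the converse fails.

Forward direction. Suppose s ≡ 16 mod 27. Write s = 27j + 16. Then (27j + 16)³ = 19683j³ + 34992j² + 20736j + 4096 = 27(729j³ + 1296j² + 768j + 151) + 19, so s³ ≡ 19 (mod 27).

Converse. This fails: take s = 7. Then 7³ = 343 ≡ 19 (mod 27), yet 7 ≡ 7 (mod 27), not 16.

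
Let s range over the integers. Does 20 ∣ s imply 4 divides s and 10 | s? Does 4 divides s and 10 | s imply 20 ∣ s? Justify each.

Both directions hold; the statement is true.

(→) If 20 ∣ s, write s = 20q. Since 20 = 5·4, s = 4·(5q), so 4 ∣ s; and since 20 = 2·10, s = 10·(2q), so 10 ∣ s.

(←) Suppose 4 ∣ s and 10 ∣ s. Any common multiple of 4 and 10 is a multiple of their lcm; here lcm(4, 10) = 4·10/gcd(4, 10) = 40/2 = 20, so 20 ∣ s.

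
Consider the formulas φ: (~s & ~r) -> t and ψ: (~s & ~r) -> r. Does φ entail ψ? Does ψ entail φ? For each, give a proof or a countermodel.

Not equivalent: only (⇐) holds.

(⟹) This fails. Under s = F, r = F, t = T, the left side is true but the right side is false.

(⟸) Assume the antecedent. If s is true, (~s & ~r) -> t reduces to true regardless of the other variables. If s is false, the antecedent forces (s = F, r = T, t = F) or (s = F, r = T, t = T), and (~s & ~r) -> t holds there. Either way (~s & ~r) -> t holds.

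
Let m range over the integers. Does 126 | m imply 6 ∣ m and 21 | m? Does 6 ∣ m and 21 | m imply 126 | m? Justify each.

Not equivalent: only (⇒) holds.

(⇒) If 126 ∣ m, write m = 126q. Since 126 = 21·6, m = 6·(21q), so 6 ∣ m; and since 126 = 6·21, m = 21·(6q), so 21 ∣ m.

(⇐) This fails: take m = 42. Both 6 ∣ 42 and 21 ∣ 42, yet 42 is not a multiple of 126 (since 42 = 0·126 + 42), so 126 ∤ 42.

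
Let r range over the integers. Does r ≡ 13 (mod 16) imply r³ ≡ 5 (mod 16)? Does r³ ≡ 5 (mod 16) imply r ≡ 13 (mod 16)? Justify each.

(→) Suppose r ≡ 13 (mod 16). Write r = 16j + 13. Then (16j + 13)³ = 4096j³ + 9984j² + 8112j + 2197 = 16(256j³ + 624j² + 507j + 137) + 5, so r³ ≡ 5 (mod 16).

(←) Conversely, suppose r³ ≡ 5 (mod 16). The only residue r in {0, …, 15} with r³ ≡ 5 (mod 16) is r = 13, so r ≡ 13 (mod 16).

Both implications hold.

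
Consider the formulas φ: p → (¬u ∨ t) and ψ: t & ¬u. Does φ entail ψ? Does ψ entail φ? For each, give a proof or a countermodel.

The forward direction fails; the converse holds.

(→) This fails. Under t = F, p = F, u = F, the left side is true but the right side is false.

(←) Assume the antecedent. If t is true, p → (¬u ∨ t) reduces to true regardless of the other variables. If t is false, the antecedent cannot hold. Either way p → (¬u ∨ t) holds.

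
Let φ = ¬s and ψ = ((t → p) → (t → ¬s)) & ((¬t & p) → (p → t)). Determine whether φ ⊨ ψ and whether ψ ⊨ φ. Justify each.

Neither implication holds.

Forward direction. This fails. Under p = T, s = F, t = F, the left side is true but the right side is false.

Converse. This fails. Under p = F, s = T, t = F, the left side is false but the right side is true.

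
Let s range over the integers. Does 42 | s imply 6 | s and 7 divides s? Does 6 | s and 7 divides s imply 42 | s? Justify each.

Both directions hold.

Forward direction. If 42 ∣ s, write s = 42q. Since 42 = 7·6, s = 6·(7q), so 6 ∣ s; and since 42 = 6·7, s = 7·(6q), so 7 ∣ s.

Converse. Suppose 6 ∣ s and 7 ∣ s. Any common multiple of 6 and 7 is a multiple of their lcm; here gcd(6, 7) = 1, so lcm(6, 7) = 6·7 = 42, so 42 ∣ s.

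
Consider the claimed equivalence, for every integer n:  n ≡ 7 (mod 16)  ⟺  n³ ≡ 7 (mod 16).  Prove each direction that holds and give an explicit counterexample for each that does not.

Equivalent; both directions hold.

(←) Suppose n³ ≡ 7 (mod 16). The only residue r in {0, …, 15} with r³ ≡ 7 (mod 16) is r = 7, so n ≡ 7 (mod 16).

(→) Suppose n ≡ 7 (mod 16). Write n = 16j + 7. Then (16j + 7)³ = 4096j³ + 5376j² + 2352j + 343 = 16(256j³ + 336j² + 147j + 21) + 7, so n³ ≡ 7 (mod 16).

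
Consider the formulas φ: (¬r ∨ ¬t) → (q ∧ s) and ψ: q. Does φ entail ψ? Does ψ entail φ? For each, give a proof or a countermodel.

(⇒) fails and (⇐) fails.

Forward direction. This fails. Under t = T, s = F, r = T, q = F, the left side is true but the right side is false.

Converse. This fails. Under t = F, s = F, r = F, q = T, the left side is false but the right side is true.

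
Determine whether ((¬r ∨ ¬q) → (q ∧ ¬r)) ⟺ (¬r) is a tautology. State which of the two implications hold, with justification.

Neither implication holds.

(⟹) This fails. Under q = T, r = T, the left side is true but the right side is false.

(⟸) This fails. Under q = F, r = F, the left side is false but the right side is true.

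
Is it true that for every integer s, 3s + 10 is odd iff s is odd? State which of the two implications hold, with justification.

(⇒) Suppose 3s + 10 is odd. Since 3 is odd, 3s and s have the same parity, so 3s + 10 ≡ s + 10 (mod 2). As 10 is even, 3s + 10 is odd exactly when s is odd. Thus s is odd.

(⇐) Conversely, suppose s is odd; write s = 2j + 1. Then 3s + 10 = 3·(2j + 1) + 10 = 2·3j + 13, which is odd.

Both directions hold.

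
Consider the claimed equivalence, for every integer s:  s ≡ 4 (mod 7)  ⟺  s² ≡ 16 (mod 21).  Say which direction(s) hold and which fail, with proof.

Neither direction holds.

(→) This fails: take s = 18. Then 18 ≡ 4 (mod 7), but 18² = 324 ≡ 9 (mod 21), not 16.

(←) This fails: take s = 10. Then 10² = 100 ≡ 16 (mod 21), yet 10 ≡ 3 (mod 7), not 4.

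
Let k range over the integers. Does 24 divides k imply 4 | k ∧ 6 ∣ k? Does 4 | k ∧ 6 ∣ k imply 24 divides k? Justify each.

Only the forward direction holds.

(⇒) If 24 ∣ k, write k = 24q. Since 24 = 6·4, k = 4·(6q), so 4 ∣ k; and since 24 = 4·6, k = 6·(4q), so 6 ∣ k.

(⇐) This fails: take k = 12. Both 4 ∣ 12 and 6 ∣ 12, yet 12 is not a multiple of 24 (since 12 = 0·24 + 12), so 24 ∤ 12.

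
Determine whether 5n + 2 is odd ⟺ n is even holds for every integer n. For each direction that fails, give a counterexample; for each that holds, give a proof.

(⇒) fails and (⇐) fails.

Forward direction. This fails: n = 3 gives 5n + 2 = 17, which is odd, but 3 is odd, not even.

Converse. This also fails: n = 2 is even, but 5n + 2 = 12 is even, not odd.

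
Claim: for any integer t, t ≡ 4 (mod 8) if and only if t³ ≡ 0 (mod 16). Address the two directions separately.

[⇒] Suppose t ≡ 4 (mod 8). Working modulo 16, t ∈ {4, 12}; for each such r, r³ ≡ 0 (mod 16).

[⇐] This fails: take t = 0. Then 0³ = 0 ≡ 0 (mod 16), yet 0 ≡ 0 (mod 8), not 4.

Only the forward implication holds.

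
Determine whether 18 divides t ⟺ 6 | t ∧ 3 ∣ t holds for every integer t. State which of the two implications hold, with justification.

(⇒) holds; (⇐) fails.

(⟹) If 18 ∣ t, write t = 18q. Since 18 = 3·6, t = 6·(3q), so 6 ∣ t; and since 18 = 6·3, t = 3·(6q), so 3 ∣ t.

(⟸) This fails: take t = 6. Both 6 ∣ 6 and 3 ∣ 6, yet 6 is not a multiple of 18 (since 6 = 0·18 + 6), so 18 ∤ 6.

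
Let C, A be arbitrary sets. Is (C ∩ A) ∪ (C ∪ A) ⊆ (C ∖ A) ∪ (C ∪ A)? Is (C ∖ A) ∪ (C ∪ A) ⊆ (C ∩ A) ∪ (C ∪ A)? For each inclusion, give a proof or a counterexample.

(⊆) Let x ∈ (C ∩ A) ∪ (C ∪ A). Then either x ∈ C and x ∉ A; or x ∈ A and x ∉ C; or x ∈ C ∩ A. In each case x ∈ (C ∖ A) ∪ (C ∪ A), so (C ∩ A) ∪ (C ∪ A) ⊆ (C ∖ A) ∪ (C ∪ A).

(⊇) Let x ∈ (C ∖ A) ∪ (C ∪ A). Then either x ∈ C and x ∉ A; or x ∈ A and x ∉ C; or x ∈ C ∩ A. In each case x ∈ (C ∩ A) ∪ (C ∪ A), so (C ∖ A) ∪ (C ∪ A) ⊆ (C ∩ A) ∪ (C ∪ A).

Both inclusions hold; the sets are equal.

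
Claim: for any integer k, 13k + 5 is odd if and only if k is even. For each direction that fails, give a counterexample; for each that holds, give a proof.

(→) Suppose 13k + 5 is odd. Since 13 is odd, 13k and k have the same parity, so 13k + 5 ≡ k + 5 (mod 2). As 5 is odd, 13k + 5 is odd exactly when k is even. Thus k is even.

(←) Conversely, suppose k is even; write k = 2j. Then 13k + 5 = 13·(2j) + 5 = 2·13j + 5, which is odd.

Both directions hold; the statement is true.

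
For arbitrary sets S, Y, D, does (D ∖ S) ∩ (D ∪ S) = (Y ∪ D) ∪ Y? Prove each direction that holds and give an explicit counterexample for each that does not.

Reverse inclusion. This inclusion fails. Take S = ∅, Y = {1}, D = ∅; then 1 ∈ (Y ∪ D) ∪ Y but 1 ∉ (D ∖ S) ∩ (D ∪ S).

Forward inclusion. Let x ∈ (D ∖ S) ∩ (D ∪ S). Then either x ∈ D and x ∉ S, Y; or x ∈ Y ∩ D and x ∉ S. In each case x ∈ (Y ∪ D) ∪ Y, so (D ∖ S) ∩ (D ∪ S) ⊆ (Y ∪ D) ∪ Y.

(⊆) holds; (⊇) fails.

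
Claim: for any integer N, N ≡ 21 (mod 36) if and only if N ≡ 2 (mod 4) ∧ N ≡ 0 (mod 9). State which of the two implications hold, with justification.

(⟹) This fails: N = 21 gives 21 ≡ 21 (mod 36) but 21 ≡ 1 (mod 4), so the conjunction on the right does not hold.

(⟸) This fails: N = 18 satisfies both congruences on the right (18 ≡ 2 mod 4 and 18 ≡ 0 mod 9) yet 18 ≡ 18 (mod 36), not 21.

Neither direction holds.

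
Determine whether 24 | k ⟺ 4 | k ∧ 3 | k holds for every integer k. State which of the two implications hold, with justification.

Only the forward direction holds.

(⇒) If 24 ∣ k, write k = 24q. Since 24 = 6·4, k = 4·(6q), so 4 ∣ k; and since 24 = 8·3, k = 3·(8q), so 3 ∣ k.

(⇐) This fails: take k = 12. Both 4 ∣ 12 and 3 ∣ 12, yet 12 is not a multiple of 24 (since 12 = 0·24 + 12), so 24 ∤ 12.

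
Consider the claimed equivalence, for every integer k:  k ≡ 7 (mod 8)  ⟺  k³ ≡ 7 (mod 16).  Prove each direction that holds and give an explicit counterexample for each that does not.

Only the reverse direction holds.

Forward direction. This fails: take k = 15. Then 15 ≡ 7 (mod 8), but 15³ = 3375 ≡ 15 (mod 16), not 7.

Converse. The residues r modulo 16 with r³ ≡ 7 (mod 16) are exactly {7}, and each is ≡ 7 (mod 8).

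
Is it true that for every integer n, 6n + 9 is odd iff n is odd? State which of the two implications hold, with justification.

(→) This fails: take n = 2. Then 6n + 9 = 21, which is odd, yet n = 2 is even, not odd.

(←) Suppose n is odd. Since 6 is even, 6n is even for every n, so 6n + 9 has the same parity as 9, which is odd. Hence 6n + 9 is odd.

The forward direction fails; the converse holds.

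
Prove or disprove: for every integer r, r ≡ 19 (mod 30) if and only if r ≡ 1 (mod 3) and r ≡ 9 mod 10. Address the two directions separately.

(→) Suppose r ≡ 19 (mod 30); write r = 30j + 19. Since 3 ∣ 30, reducing mod 3 gives r ≡ 19 ≡ 1 (mod 3); since 10 ∣ 30, reducing mod 10 gives r ≡ 19 ≡ 9 (mod 10).

(←) Conversely, if r ≡ 1 (mod 3) and r ≡ 9 (mod 10), then by the Chinese remainder theorem r ≡ 19 (mod 30). This is exactly r ≡ 19 (mod 30).

Equivalent; both directions hold.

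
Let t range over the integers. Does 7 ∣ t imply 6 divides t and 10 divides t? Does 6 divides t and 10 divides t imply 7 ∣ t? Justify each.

Neither direction holds.

(⟹) This fails: take t = 7. Certainly 7 ∣ 7, but 6 ∤ 7.

(⟸) This fails: take t = 30. Both 6 ∣ 30 and 10 ∣ 30, yet 30 is not a multiple of 7 (since 30 = 4·7 + 2), so 7 ∤ 30.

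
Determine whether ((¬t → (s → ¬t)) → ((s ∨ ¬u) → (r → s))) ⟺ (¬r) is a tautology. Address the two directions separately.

Not equivalent: only (⇐) holds.

(⟹) This fails. Under s = T, t = F, r = T, u = F, the left side is true but the right side is false.

(⟸) Assume the antecedent. If r is true, the antecedent cannot hold. If r is false, the consequent reduces to true regardless of the other variables. Either way the consequent holds.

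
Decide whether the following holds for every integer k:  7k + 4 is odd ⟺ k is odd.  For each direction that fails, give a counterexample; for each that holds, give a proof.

The biconditional holds.

Forward direction. Suppose 7k + 4 is odd. Since 7 is odd, 7k and k have the same parity, so 7k + 4 ≡ k + 4 (mod 2). As 4 is even, 7k + 4 is odd exactly when k is odd. Thus k is odd.

Converse. Suppose k is odd; write k = 2j + 1. Then 7k + 4 = 7·(2j + 1) + 4 = 2·7j + 11, which is odd.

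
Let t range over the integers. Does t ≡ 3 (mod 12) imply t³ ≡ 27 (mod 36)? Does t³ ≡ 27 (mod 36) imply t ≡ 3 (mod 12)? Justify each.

Equivalent; both directions hold.

Converse. The residues r modulo 36 with r³ ≡ 27 (mod 36) are exactly {3, 15, 27}, and each is ≡ 3 (mod 12).

Forward direction. Suppose t ≡ 3 (mod 12). Working modulo 36, t ∈ {3, 15, 27}; for each such r, r³ ≡ 27 (mod 36).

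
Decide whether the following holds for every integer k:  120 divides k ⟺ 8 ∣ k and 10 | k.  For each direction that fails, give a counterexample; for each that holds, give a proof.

The forward direction holds; the converse fails.

(→) If 120 ∣ k, write k = 120q. Since 120 = 15·8, k = 8·(15q), so 8 ∣ k; and since 120 = 12·10, k = 10·(12q), so 10 ∣ k.

(←) This fails: take k = 40. Both 8 ∣ 40 and 10 ∣ 40, yet 40 is not a multiple of 120 (since 40 = 0·120 + 40), so 120 ∤ 40.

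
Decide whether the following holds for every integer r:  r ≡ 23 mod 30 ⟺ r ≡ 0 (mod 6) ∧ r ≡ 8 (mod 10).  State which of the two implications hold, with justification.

(⟹) This fails: r = 23 gives 23 ≡ 23 (mod 30) but 23 ≡ 5 (mod 6), so the conjunction on the right does not hold.

(⟸) This fails: r = 18 satisfies both congruences on the right (18 ≡ 0 mod 6 and 18 ≡ 8 mod 10) yet 18 ≡ 18 (mod 30), not 23.

Both directions fail.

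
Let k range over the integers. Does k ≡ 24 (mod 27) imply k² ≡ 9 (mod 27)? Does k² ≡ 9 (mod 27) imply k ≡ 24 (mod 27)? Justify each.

Forward direction. Suppose k ≡ 24 (mod 27). Write k = 27j + 24. Then (27j + 24)² = 729j² + 1296j + 576 = 27(27j² + 48j + 21) + 9, so k² ≡ 9 (mod 27).

Converse. This fails: take k = 3. Then 3² = 9 ≡ 9 (mod 27), yet 3 ≡ 3 (mod 27), not 24.

(⇒) holds; (⇐) fails.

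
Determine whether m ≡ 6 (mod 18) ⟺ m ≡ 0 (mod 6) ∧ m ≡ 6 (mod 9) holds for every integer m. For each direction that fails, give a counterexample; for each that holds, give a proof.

The biconditional holds.

[⇐] If m ≡ 0 (mod 6) and m ≡ 6 (mod 9), then by the Chinese remainder theorem m ≡ 6 (mod 18). This is exactly m ≡ 6 (mod 18).

[⇒] Suppose m ≡ 6 (mod 18); write m = 18j + 6. Since 6 ∣ 18, reducing mod 6 gives m ≡ 6 ≡ 0 (mod 6); since 9 ∣ 18, reducing mod 9 gives m ≡ 6 (mod 9).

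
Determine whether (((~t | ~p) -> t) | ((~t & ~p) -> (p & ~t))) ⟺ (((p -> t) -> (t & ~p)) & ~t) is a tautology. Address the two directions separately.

Not equivalent: only (⇐) holds.

(→) This fails. Under p = F, t = T, the left side is true but the right side is false.

(←) Assume the antecedent. If p is true, the consequent reduces to true regardless of the other variables. If p is false, the antecedent cannot hold. Either way the consequent holds.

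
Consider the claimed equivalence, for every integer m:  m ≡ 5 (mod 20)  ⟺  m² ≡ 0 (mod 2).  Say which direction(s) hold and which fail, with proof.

(⟹) This fails: take m = 5. Then 5 ≡ 5 (mod 20), but 5² = 25 ≡ 1 (mod 2), not 0.

(⟸) This fails: take m = 0. Then 0² = 0 ≡ 0 (mod 2), yet 0 ≡ 0 (mod 20), not 5.

Neither direction holds.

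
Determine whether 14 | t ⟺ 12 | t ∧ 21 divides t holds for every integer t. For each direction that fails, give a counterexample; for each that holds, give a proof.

(⇒) This fails: take t = 14. Certainly 14 ∣ 14, but 12 ∤ 14.

(⇐) Suppose 12 ∣ t and 21 ∣ t. Any common multiple of 12 and 21 is a multiple of their lcm; here lcm(12, 21) = 12·21/gcd(12, 21) = 252/3 = 84, so 84 ∣ t. Since 14 ∣ 84, it follows that 14 ∣ t.

Only the reverse direction holds.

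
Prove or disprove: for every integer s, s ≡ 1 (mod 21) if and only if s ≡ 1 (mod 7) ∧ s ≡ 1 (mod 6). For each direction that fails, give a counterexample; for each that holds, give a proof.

Only the reverse direction holds.

(⟸) If s ≡ 1 (mod 7) and s ≡ 1 (mod 6), then by the Chinese remainder theorem s ≡ 1 (mod 42). Since 1 ≡ 1 (mod 21) and 21 ∣ 42, we get s ≡ 1 (mod 21).

(⟹) This fails: s = 22 gives 22 ≡ 1 (mod 21) but 22 ≡ 4 (mod 6), so the conjunction on the right does not hold.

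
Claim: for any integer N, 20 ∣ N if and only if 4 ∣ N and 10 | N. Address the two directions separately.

(→) If 20 ∣ N, write N = 20q. Since 20 = 5·4, N = 4·(5q), so 4 ∣ N; and since 20 = 2·10, N = 10·(2q), so 10 ∣ N.

(←) Suppose 4 ∣ N and 10 ∣ N. Any common multiple of 4 and 10 is a multiple of their lcm; here lcm(4, 10) = 4·10/gcd(4, 10) = 40/2 = 20, so 20 ∣ N.

Both directions hold; the statement is true.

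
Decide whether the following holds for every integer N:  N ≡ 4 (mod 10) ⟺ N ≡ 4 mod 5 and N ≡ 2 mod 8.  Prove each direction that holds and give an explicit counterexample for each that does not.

[⇐] If N ≡ 4 (mod 5) and N ≡ 2 (mod 8), then by the Chinese remainder theorem N ≡ 34 (mod 40). Since 34 ≡ 4 (mod 10) and 10 ∣ 40, we get N ≡ 4 (mod 10).

[⇒] This fails: N = 24 gives 24 ≡ 4 (mod 10) but 24 ≡ 0 (mod 8), so the conjunction on the right does not hold.

Not equivalent: only (⇐) holds.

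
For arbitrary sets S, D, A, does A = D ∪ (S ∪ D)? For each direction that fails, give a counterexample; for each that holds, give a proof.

Both inclusions fail.

(⟹) This inclusion fails. Take S = ∅, D = ∅, A = {1}; then 1 ∈ A but 1 ∉ D ∪ (S ∪ D).

(⟸) This inclusion fails. Take S = {1}, D = ∅, A = ∅; then 1 ∈ D ∪ (S ∪ D) but 1 ∉ A.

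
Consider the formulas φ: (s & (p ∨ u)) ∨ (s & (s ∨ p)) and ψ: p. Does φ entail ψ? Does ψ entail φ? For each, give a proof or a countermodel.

Forward direction. This fails. Under s = T, p = F, u = F, the left side is true but the right side is false.

Converse. This fails. Under s = F, p = T, u = F, the left side is false but the right side is true.

(⇒) fails and (⇐) fails.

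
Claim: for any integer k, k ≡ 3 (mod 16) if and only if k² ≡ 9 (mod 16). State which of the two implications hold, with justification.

(⇒) Suppose k ≡ 3 (mod 16). Write k = 16j + 3. Then (16j + 3)² = 256j² + 96j + 9 = 16(16j² + 6j) + 9, so k² ≡ 9 (mod 16).

(⇐) This fails: take k = 5. Then 5² = 25 ≡ 9 (mod 16), yet 5 ≡ 5 (mod 16), not 3.

(⇒) holds; (⇐) fails.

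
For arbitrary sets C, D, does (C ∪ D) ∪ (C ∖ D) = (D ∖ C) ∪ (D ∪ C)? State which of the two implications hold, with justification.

Reverse inclusion. Let x ∈ (D ∖ C) ∪ (D ∪ C). Then either x ∈ C and x ∉ D; or x ∈ D and x ∉ C; or x ∈ C ∩ D. In each case x ∈ (C ∪ D) ∪ (C ∖ D), so (D ∖ C) ∪ (D ∪ C) ⊆ (C ∪ D) ∪ (C ∖ D).

Forward inclusion. Let x ∈ (C ∪ D) ∪ (C ∖ D). Then either x ∈ C and x ∉ D; or x ∈ D and x ∉ C; or x ∈ C ∩ D. In each case x ∈ (D ∖ C) ∪ (D ∪ C), so (C ∪ D) ∪ (C ∖ D) ⊆ (D ∖ C) ∪ (D ∪ C).

The two sets are equal.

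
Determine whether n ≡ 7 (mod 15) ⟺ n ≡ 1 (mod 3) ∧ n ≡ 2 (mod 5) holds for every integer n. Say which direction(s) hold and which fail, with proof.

Forward direction. Suppose n ≡ 7 (mod 15); write n = 15j + 7. Since 3 ∣ 15, reducing mod 3 gives n ≡ 7 ≡ 1 (mod 3); since 5 ∣ 15, reducing mod 5 gives n ≡ 7 ≡ 2 (mod 5).

Converse. If n ≡ 1 (mod 3) and n ≡ 2 (mod 5), then by the Chinese remainder theorem n ≡ 7 (mod 15). This is exactly n ≡ 7 (mod 15).

Both implications hold.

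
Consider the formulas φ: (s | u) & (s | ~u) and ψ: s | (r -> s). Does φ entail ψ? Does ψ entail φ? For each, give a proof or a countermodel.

(←) This fails. Under u = F, r = F, s = F, the left side is false but the right side is true.

(→) Assume the antecedent. If u is true, the antecedent forces (u = T, r = F, s = T) or (u = T, r = T, s = T), and s | (r -> s) holds there. If u is false, the antecedent forces (u = F, r = F, s = T) or (u = F, r = T, s = T), and s | (r -> s) holds there. Either way s | (r -> s) holds.

(⇒) holds; (⇐) fails.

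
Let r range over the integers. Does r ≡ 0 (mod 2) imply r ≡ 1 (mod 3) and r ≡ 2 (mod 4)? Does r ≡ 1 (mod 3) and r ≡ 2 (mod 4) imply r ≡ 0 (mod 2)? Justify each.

Not equivalent: only (⇐) holds.

(⇒) This fails: r = 0 gives 0 ≡ 0 (mod 2) but 0 ≡ 0 (mod 3), so the conjunction on the right does not hold.

(⇐) Conversely, if r ≡ 1 (mod 3) and r ≡ 2 (mod 4), then by the Chinese remainder theorem r ≡ 10 (mod 12). Since 10 ≡ 0 (mod 2) and 2 ∣ 12, we get r ≡ 0 (mod 2).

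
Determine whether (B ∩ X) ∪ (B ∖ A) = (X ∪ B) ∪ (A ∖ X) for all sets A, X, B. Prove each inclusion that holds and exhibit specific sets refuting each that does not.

(⊆) Let x ∈ (B ∩ X) ∪ (B ∖ A). Then either x ∈ B and x ∉ A, X; or x ∈ X ∩ B and x ∉ A; or x ∈ A ∩ X ∩ B. In each case x ∈ (X ∪ B) ∪ (A ∖ X), so (B ∩ X) ∪ (B ∖ A) ⊆ (X ∪ B) ∪ (A ∖ X).

(⊇) This inclusion fails. Take A = {1}, X = ∅, B = ∅; then 1 ∈ (X ∪ B) ∪ (A ∖ X) but 1 ∉ (B ∩ X) ∪ (B ∖ A).

The sets are not equal: only the forward inclusion holds.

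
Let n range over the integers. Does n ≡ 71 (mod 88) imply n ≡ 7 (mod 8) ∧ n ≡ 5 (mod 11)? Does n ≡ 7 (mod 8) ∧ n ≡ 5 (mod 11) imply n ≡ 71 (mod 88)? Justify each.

Converse. If n ≡ 7 (mod 8) and n ≡ 5 (mod 11), then by the Chinese remainder theorem n ≡ 71 (mod 88). This is exactly n ≡ 71 (mod 88).

Forward direction. Suppose n ≡ 71 (mod 88); write n = 88j + 71. Since 8 ∣ 88, reducing mod 8 gives n ≡ 71 ≡ 7 (mod 8); since 11 ∣ 88, reducing mod 11 gives n ≡ 71 ≡ 5 (mod 11).

Both directions hold.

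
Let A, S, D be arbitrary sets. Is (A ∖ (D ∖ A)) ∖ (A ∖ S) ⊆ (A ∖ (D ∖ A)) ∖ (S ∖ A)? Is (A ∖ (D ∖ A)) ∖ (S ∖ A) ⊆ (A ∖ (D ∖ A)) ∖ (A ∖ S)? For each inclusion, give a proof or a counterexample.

Only the forward inclusion holds.

Forward inclusion. Let x ∈ (A ∖ (D ∖ A)) ∖ (A ∖ S). Then either x ∈ A ∩ S and x ∉ D; or x ∈ A ∩ S ∩ D. In each case x ∈ (A ∖ (D ∖ A)) ∖ (S ∖ A), so (A ∖ (D ∖ A)) ∖ (A ∖ S) ⊆ (A ∖ (D ∖ A)) ∖ (S ∖ A).

Reverse inclusion. This inclusion fails. Take A = {1}, S = ∅, D = ∅; then 1 ∈ (A ∖ (D ∖ A)) ∖ (S ∖ A) but 1 ∉ (A ∖ (D ∖ A)) ∖ (A ∖ S).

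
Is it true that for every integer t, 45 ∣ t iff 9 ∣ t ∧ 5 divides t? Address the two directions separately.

[⇒] If 45 ∣ t, write t = 45q. Since 45 = 5·9, t = 9·(5q), so 9 ∣ t; and since 45 = 9·5, t = 5·(9q), so 5 ∣ t.

[⇐] Suppose 9 ∣ t and 5 ∣ t. Any common multiple of 9 and 5 is a multiple of their lcm; here gcd(9, 5) = 1, so lcm(9, 5) = 9·5 = 45, so 45 ∣ t.

Both directions hold; the statement is true.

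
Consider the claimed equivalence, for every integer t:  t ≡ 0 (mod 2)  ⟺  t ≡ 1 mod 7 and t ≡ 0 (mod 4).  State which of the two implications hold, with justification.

(⇐) If t ≡ 1 (mod 7) and t ≡ 0 (mod 4), then by the Chinese remainder theorem t ≡ 8 (mod 28). Since 8 ≡ 0 (mod 2) and 2 ∣ 28, we get t ≡ 0 (mod 2).

(⇒) This fails: t = 0 gives 0 ≡ 0 (mod 2) but 0 ≡ 0 (mod 7), so the conjunction on the right does not hold.

The forward direction fails; the converse holds.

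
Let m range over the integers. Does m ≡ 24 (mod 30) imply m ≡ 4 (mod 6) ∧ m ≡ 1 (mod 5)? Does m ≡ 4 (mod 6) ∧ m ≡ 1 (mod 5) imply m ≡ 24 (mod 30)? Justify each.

Forward direction. This fails: m = 24 gives 24 ≡ 24 (mod 30) but 24 ≡ 0 (mod 6), so the conjunction on the right does not hold.

Converse. This fails: m = 16 satisfies both congruences on the right (16 ≡ 4 mod 6 and 16 ≡ 1 mod 5) yet 16 ≡ 16 (mod 30), not 24.

Neither direction holds.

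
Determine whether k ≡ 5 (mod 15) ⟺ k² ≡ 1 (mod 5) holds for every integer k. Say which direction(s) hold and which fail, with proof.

[⇒] This fails: take k = 5. Then 5 ≡ 5 (mod 15), but 5² = 25 ≡ 0 (mod 5), not 1.

[⇐] This fails: take k = 1. Then 1² = 1 ≡ 1 (mod 5), yet 1 ≡ 1 (mod 15), not 5.

(⇒) fails and (⇐) fails.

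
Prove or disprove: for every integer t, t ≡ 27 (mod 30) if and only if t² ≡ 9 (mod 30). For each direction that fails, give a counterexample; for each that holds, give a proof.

Not equivalent: only (⇒) holds.

Forward direction. Suppose t ≡ 27 (mod 30). Write t = 30j + 27. Then (30j + 27)² = 900j² + 1620j + 729 = 30(30j² + 54j + 24) + 9, so t² ≡ 9 (mod 30).

Converse. This fails: take t = 3. Then 3² = 9 ≡ 9 (mod 30), yet 3 ≡ 3 (mod 30), not 27.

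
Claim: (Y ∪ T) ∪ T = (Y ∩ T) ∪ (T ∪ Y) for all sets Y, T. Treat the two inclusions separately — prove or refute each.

(⟹) Let x ∈ (Y ∪ T) ∪ T. Then either x ∈ Y and x ∉ T; or x ∈ T and x ∉ Y; or x ∈ Y ∩ T. In each case x ∈ (Y ∩ T) ∪ (T ∪ Y), so (Y ∪ T) ∪ T ⊆ (Y ∩ T) ∪ (T ∪ Y).

(⟸) Let x ∈ (Y ∩ T) ∪ (T ∪ Y). Then either x ∈ Y and x ∉ T; or x ∈ T and x ∉ Y; or x ∈ Y ∩ T. In each case x ∈ (Y ∪ T) ∪ T, so (Y ∩ T) ∪ (T ∪ Y) ⊆ (Y ∪ T) ∪ T.

Both inclusions hold; the sets are equal.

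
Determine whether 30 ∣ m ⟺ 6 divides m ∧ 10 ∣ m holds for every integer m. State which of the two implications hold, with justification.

(←) Suppose 6 ∣ m and 10 ∣ m. Any common multiple of 6 and 10 is a multiple of their lcm; here lcm(6, 10) = 6·10/gcd(6, 10) = 60/2 = 30, so 30 ∣ m.

(→) If 30 ∣ m, write m = 30q. Since 30 = 5·6, m = 6·(5q), so 6 ∣ m; and since 30 = 3·10, m = 10·(3q), so 10 ∣ m.

Equivalent; both directions hold.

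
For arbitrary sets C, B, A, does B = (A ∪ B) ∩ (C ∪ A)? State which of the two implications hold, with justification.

(⊆) fails and (⊇) fails.

(⟹) This inclusion fails. Take C = ∅, B = {1}, A = ∅; then 1 ∈ B but 1 ∉ (A ∪ B) ∩ (C ∪ A).

(⟸) This inclusion fails. Take C = ∅, B = ∅, A = {1}; then 1 ∈ (A ∪ B) ∩ (C ∪ A) but 1 ∉ B.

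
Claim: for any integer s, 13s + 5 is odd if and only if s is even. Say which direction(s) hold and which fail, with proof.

(⟹) Suppose 13s + 5 is odd. Since 13 is odd, 13s and s have the same parity, so 13s + 5 ≡ s + 5 (mod 2). As 5 is odd, 13s + 5 is odd exactly when s is even. Thus s is even.

(⟸) Conversely, suppose s is even; write s = 2j. Then 13s + 5 = 13·(2j) + 5 = 2·13j + 5, which is odd.

Both directions hold.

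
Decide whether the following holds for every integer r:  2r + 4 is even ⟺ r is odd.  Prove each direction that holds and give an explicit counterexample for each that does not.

Only the reverse direction holds.

(⇐) Suppose r is odd. Since 2 is even, 2r is even for every r, so 2r + 4 has the same parity as 4, which is even. Hence 2r + 4 is even.

(⇒) This fails: take r = 2. Then 2r + 4 = 8, which is even, yet r = 2 is even, not odd.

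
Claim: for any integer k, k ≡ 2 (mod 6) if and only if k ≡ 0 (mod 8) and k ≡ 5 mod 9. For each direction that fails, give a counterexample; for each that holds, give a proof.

(⟹) This fails: k = 2 gives 2 ≡ 2 (mod 6) but 2 ≡ 2 (mod 8), so the conjunction on the right does not hold.

(⟸) Conversely, if k ≡ 0 (mod 8) and k ≡ 5 (mod 9), then by the Chinese remainder theorem k ≡ 32 (mod 72). Since 32 ≡ 2 (mod 6) and 6 ∣ 72, we get k ≡ 2 (mod 6).

Not equivalent: only (⇐) holds.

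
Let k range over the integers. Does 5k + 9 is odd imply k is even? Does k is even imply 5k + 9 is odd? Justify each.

(⇒) Suppose 5k + 9 is odd. Since 5 is odd, 5k and k have the same parity, so 5k + 9 ≡ k + 9 (mod 2). As 9 is odd, 5k + 9 is odd exactly when k is even. Thus k is even.

(⇐) Conversely, suppose k is even; write k = 2j. Then 5k + 9 = 5·(2j) + 9 = 2·5j + 9, which is odd.

The biconditional holds.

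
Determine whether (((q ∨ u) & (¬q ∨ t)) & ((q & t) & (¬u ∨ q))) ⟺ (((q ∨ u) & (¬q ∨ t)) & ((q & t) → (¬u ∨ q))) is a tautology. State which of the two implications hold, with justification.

Only the forward direction holds.

(⟹) Assume the antecedent. If q is true, the antecedent forces (q = T, u = F, t = T) or (q = T, u = T, t = T), and the consequent holds there. If q is false, the antecedent cannot hold. Either way the consequent holds.

(⟸) This fails. Under q = F, u = T, t = F, the left side is false but the right side is true.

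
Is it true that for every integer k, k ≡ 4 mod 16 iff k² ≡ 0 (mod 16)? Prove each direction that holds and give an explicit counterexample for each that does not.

Only the forward direction holds.

(⇒) Suppose k ≡ 4 mod 16. Write k = 16j + 4. Then (16j + 4)² = 256j² + 128j + 16 = 16(16j² + 8j + 1) + 0, so k² ≡ 0 (mod 16).

(⇐) This fails: take k = 0. Then 0² = 0 ≡ 0 (mod 16), yet 0 ≡ 0 (mod 16), not 4.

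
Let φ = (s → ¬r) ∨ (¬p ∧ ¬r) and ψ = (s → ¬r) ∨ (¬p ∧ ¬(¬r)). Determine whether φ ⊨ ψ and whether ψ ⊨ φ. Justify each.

[⇒] Assume the antecedent. If r is true, the antecedent forces (p = F, r = T, s = F) or (p = T, r = T, s = F), and (s → ¬r) ∨ (¬p ∧ ¬(¬r)) holds there. If r is false, (s → ¬r) ∨ (¬p ∧ ¬(¬r)) reduces to true regardless of the other variables. Either way (s → ¬r) ∨ (¬p ∧ ¬(¬r)) holds.

[⇐] This fails. Under p = F, r = T, s = T, the left side is false but the right side is true.

Only the forward implication holds.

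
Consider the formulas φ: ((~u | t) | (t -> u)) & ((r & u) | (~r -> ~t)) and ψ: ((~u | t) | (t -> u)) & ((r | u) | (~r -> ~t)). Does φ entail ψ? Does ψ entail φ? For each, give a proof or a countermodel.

Not equivalent: only (⇒) holds.

(⟸) This fails. Under t = T, r = F, u = T, the left side is false but the right side is true.

(⟹) Assume the antecedent. If t is true, the antecedent forces (t = T, r = T, u = F) or (t = T, r = T, u = T), and the consequent holds there. If t is false, the consequent reduces to true regardless of the other variables. Either way the consequent holds.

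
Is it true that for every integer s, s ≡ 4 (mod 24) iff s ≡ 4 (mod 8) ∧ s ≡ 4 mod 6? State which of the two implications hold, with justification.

(⟹) Suppose s ≡ 4 (mod 24); write s = 24j + 4. Since 8 ∣ 24, reducing mod 8 gives s ≡ 4 (mod 8); since 6 ∣ 24, reducing mod 6 gives s ≡ 4 (mod 6).

(⟸) Conversely, if s ≡ 4 (mod 8) and s ≡ 4 (mod 6), then by the Chinese remainder theorem s ≡ 4 (mod 24). This is exactly s ≡ 4 (mod 24).

Both directions hold; the statement is true.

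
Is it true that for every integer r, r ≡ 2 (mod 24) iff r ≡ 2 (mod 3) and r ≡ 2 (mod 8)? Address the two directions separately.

Both directions hold; the statement is true.

(⇐) If r ≡ 2 (mod 3) and r ≡ 2 (mod 8), then by the Chinese remainder theorem r ≡ 2 (mod 24). This is exactly r ≡ 2 (mod 24).

(⇒) Suppose r ≡ 2 (mod 24); write r = 24j + 2. Since 3 ∣ 24, reducing mod 3 gives r ≡ 2 (mod 3); since 8 ∣ 24, reducing mod 8 gives r ≡ 2 (mod 8).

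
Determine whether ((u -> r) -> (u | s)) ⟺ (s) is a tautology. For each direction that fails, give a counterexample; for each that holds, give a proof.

(⟹) This fails. Under s = F, u = T, r = F, the left side is true but the right side is false.

(⟸) Assume the antecedent. If s is true, (u -> r) -> (u | s) reduces to true regardless of the other variables. If s is false, the antecedent cannot hold. Either way (u -> r) -> (u | s) holds.

Only the converse holds.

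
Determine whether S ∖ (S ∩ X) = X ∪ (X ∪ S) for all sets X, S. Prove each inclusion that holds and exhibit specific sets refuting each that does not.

The sets are not equal: only the forward inclusion holds.

(⊆) Let x ∈ S ∖ (S ∩ X). Then x ∈ S and x ∉ X, from which x ∈ X ∪ (X ∪ S).

(⊇) This inclusion fails. Take X = {1}, S = ∅; then 1 ∈ X ∪ (X ∪ S) but 1 ∉ S ∖ (S ∩ X).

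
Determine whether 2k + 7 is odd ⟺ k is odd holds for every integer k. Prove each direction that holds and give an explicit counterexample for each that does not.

(⇒) This fails: take k = 2. Then 2k + 7 = 11, which is odd, yet k = 2 is even, not odd.

(⇐) Suppose k is odd. Since 2 is even, 2k is even for every k, so 2k + 7 has the same parity as 7, which is odd. Hence 2k + 7 is odd.

Not equivalent: only (⇐) holds.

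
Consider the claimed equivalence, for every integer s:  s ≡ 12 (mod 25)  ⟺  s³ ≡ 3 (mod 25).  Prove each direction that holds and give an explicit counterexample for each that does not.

Converse. Suppose s³ ≡ 3 (mod 25). The only residue r in {0, …, 24} with r³ ≡ 3 (mod 25) is r = 12, so s ≡ 12 (mod 25).

Forward direction. Suppose s ≡ 12 (mod 25). Write s = 25j + 12. Then (25j + 12)³ = 15625j³ + 22500j² + 10800j + 1728 = 25(625j³ + 900j² + 432j + 69) + 3, so s³ ≡ 3 (mod 25).

Both directions hold; the statement is true.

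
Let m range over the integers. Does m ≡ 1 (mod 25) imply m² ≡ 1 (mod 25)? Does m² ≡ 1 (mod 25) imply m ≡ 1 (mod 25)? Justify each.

[⇒] Suppose m ≡ 1 (mod 25). Write m = 25j + 1. Then (25j + 1)² = 625j² + 50j + 1 = 25(25j² + 2j) + 1, so m² ≡ 1 (mod 25).

[⇐] This fails: take m = 24. Then 24² = 576 ≡ 1 (mod 25), yet 24 ≡ 24 (mod 25), not 1.

(⇒) holds; (⇐) fails.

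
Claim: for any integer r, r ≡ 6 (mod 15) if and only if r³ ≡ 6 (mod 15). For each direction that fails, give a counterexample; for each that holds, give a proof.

Equivalent; both directions hold.

(→) Suppose r ≡ 6 (mod 15). Write r = 15j + 6. Then (15j + 6)³ = 3375j³ + 4050j² + 1620j + 216 = 15(225j³ + 270j² + 108j + 14) + 6, so r³ ≡ 6 (mod 15).

(←) Conversely, suppose r³ ≡ 6 (mod 15). The only residue r in {0, …, 14} with r³ ≡ 6 (mod 15) is r = 6, so r ≡ 6 (mod 15).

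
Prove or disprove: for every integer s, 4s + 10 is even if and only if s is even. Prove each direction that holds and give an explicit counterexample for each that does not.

Only the reverse direction holds.

(→) This fails: take s = 5. Then 4s + 10 = 30, which is even, yet s = 5 is odd, not even.

(←) Suppose s is even. Since 4 is even, 4s is even for every s, so 4s + 10 has the same parity as 10, which is even. Hence 4s + 10 is even.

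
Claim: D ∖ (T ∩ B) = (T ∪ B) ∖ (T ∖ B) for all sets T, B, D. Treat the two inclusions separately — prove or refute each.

Both inclusions fail.

(⟹) This inclusion fails. Take T = ∅, B = ∅, D = {1}; then 1 ∈ D ∖ (T ∩ B) but 1 ∉ (T ∪ B) ∖ (T ∖ B).

(⟸) This inclusion fails. Take T = ∅, B = {1}, D = ∅; then 1 ∈ (T ∪ B) ∖ (T ∖ B) but 1 ∉ D ∖ (T ∩ B).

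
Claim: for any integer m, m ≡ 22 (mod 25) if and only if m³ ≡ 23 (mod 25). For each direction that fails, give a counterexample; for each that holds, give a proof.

(⟹) Suppose m ≡ 22 (mod 25). Write m = 25j + 22. Then (25j + 22)³ = 15625j³ + 41250j² + 36300j + 10648 = 25(625j³ + 1650j² + 1452j + 425) + 23, so m³ ≡ 23 (mod 25).

(⟸) Conversely, suppose m³ ≡ 23 (mod 25). The only residue r in {0, …, 24} with r³ ≡ 23 (mod 25) is r = 22, so m ≡ 22 (mod 25).

Both implications hold.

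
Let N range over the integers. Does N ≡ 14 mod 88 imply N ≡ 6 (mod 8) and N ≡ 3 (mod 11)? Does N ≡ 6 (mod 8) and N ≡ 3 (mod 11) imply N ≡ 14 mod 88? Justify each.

Both directions hold; the statement is true.

Converse. If N ≡ 6 (mod 8) and N ≡ 3 (mod 11), then by the Chinese remainder theorem N ≡ 14 (mod 88). This is exactly N ≡ 14 (mod 88).

Forward direction. Suppose N ≡ 14 (mod 88); write N = 88j + 14. Since 8 ∣ 88, reducing mod 8 gives N ≡ 14 ≡ 6 (mod 8); since 11 ∣ 88, reducing mod 11 gives N ≡ 14 ≡ 3 (mod 11).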